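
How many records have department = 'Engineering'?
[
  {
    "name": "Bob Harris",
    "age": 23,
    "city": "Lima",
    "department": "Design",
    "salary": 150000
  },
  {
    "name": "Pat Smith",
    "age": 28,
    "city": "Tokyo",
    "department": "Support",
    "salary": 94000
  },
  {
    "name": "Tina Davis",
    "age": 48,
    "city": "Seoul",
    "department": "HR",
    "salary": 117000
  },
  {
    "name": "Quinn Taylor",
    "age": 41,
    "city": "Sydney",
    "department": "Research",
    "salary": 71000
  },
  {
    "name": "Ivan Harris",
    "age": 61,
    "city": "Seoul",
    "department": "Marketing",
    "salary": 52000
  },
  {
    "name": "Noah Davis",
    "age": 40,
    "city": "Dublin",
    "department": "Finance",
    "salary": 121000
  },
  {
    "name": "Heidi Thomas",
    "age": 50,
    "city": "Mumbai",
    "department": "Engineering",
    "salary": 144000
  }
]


Data: 7 records
Condition: department = 'Engineering'

Checking each record:
  Bob Harris: Design
  Pat Smith: Support
  Tina Davis: HR
  Quinn Taylor: Research
  Ivan Harris: Marketing
  Noah Davis: Finance
  Heidi Thomas: Engineering MATCH

Count: 1

1


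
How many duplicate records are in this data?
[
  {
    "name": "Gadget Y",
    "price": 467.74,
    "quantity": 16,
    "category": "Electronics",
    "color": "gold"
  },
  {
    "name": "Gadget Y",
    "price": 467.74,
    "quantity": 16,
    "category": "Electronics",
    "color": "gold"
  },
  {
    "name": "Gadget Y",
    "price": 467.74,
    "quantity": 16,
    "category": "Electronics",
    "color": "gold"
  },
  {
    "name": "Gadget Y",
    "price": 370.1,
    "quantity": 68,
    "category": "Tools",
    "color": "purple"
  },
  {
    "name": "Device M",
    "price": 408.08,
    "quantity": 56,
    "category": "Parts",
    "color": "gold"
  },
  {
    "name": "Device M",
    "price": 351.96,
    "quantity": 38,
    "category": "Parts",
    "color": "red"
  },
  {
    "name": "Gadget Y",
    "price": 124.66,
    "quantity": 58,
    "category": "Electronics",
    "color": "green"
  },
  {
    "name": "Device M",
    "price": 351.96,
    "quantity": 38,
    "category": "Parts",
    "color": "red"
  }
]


Checking 8 records for duplicates:

  Row 1: Gadget Y ($467.74, qty 16)
  Row 2: Gadget Y ($467.74, qty 16) <-- DUPLICATE
  Row 3: Gadget Y ($467.74, qty 16) <-- DUPLICATE
  Row 4: Gadget Y ($370.1, qty 68)
  Row 5: Device M ($408.08, qty 56)
  Row 6: Device M ($351.96, qty 38)
  Row 7: Gadget Y ($124.66, qty 58)
  Row 8: Device M ($351.96, qty 38) <-- DUPLICATE

Duplicates found: 3
Unique records: 5

3 duplicates, 5 unique


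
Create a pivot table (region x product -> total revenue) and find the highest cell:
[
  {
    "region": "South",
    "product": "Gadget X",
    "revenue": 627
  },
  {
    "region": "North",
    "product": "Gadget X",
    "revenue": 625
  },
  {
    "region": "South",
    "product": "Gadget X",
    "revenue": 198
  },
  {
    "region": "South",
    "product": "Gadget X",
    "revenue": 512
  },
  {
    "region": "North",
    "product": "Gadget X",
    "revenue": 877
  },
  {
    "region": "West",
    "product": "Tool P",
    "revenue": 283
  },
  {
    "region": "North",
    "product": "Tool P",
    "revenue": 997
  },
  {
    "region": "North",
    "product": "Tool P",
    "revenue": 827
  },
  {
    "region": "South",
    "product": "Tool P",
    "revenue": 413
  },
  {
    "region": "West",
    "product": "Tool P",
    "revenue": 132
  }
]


Pivot: region (rows) x product (columns) -> total revenue

     Gadget X      Tool P      
North         1502          1824  
South         1337           413  
West             0           415  

Highest: North / Tool P = $1824

North / Tool P = $1824


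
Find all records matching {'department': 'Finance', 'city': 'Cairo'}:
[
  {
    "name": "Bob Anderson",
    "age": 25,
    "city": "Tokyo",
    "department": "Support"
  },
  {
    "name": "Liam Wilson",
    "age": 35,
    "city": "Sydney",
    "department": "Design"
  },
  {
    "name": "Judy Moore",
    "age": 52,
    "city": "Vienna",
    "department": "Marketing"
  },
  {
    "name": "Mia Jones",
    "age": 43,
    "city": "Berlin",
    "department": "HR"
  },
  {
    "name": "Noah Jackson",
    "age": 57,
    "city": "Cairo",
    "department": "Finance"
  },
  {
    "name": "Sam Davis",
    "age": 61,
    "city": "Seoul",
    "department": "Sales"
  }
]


Search criteria: {'department': 'Finance', 'city': 'Cairo'}

Checking 6 records:
  Bob Anderson: {department: Support, city: Tokyo}
  Liam Wilson: {department: Design, city: Sydney}
  Judy Moore: {department: Marketing, city: Vienna}
  Mia Jones: {department: HR, city: Berlin}
  Noah Jackson: {department: Finance, city: Cairo} <-- MATCH
  Sam Davis: {department: Sales, city: Seoul}

Matches: ["Noah Jackson"]

["Noah Jackson"]


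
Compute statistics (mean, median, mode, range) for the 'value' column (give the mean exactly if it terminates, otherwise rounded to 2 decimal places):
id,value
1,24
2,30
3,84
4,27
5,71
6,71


Data: [24, 30, 84, 27, 71, 71]
Count: 6
Sum: 307
Mean: 307/6 ≈ 51.17 (rounded to 2 decimal places)
Sorted: [24, 27, 30, 71, 71, 84]
Median: 50.5
Mode: 71 (2 times)
Range: 84 - 24 = 60
Min: 24, Max: 84

mean≈51.17, median=50.5, mode=71, range=60


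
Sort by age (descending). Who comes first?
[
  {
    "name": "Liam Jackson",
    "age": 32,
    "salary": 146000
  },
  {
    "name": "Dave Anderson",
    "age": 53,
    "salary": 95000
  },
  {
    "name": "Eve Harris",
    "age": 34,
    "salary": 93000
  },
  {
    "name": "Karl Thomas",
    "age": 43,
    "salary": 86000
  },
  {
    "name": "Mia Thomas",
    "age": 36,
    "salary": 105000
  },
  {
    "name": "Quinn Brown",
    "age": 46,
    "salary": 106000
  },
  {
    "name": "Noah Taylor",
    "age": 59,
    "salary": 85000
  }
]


Sort by: age (descending)

Sorted order:
  1. Noah Taylor (age = 59)
  2. Dave Anderson (age = 53)
  3. Quinn Brown (age = 46)
  4. Karl Thomas (age = 43)
  5. Mia Thomas (age = 36)
  6. Eve Harris (age = 34)
  7. Liam Jackson (age = 32)

First: Noah Taylor

Noah Taylor


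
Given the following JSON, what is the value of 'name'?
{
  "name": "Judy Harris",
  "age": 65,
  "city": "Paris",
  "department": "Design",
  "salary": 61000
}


Looking up field 'name'
Value: Judy Harris

Judy Harris


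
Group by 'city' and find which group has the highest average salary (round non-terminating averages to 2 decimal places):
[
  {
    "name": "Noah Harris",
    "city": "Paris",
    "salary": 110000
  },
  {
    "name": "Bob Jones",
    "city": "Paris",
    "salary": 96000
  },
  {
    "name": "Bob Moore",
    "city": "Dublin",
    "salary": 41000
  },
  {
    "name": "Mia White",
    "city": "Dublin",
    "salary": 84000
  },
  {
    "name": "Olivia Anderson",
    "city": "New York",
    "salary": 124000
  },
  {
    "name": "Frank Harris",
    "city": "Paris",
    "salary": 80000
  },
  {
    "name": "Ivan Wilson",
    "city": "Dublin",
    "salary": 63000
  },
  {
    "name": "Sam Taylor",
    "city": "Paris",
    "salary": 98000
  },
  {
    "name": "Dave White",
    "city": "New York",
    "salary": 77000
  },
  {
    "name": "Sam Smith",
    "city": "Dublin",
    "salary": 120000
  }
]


Group by: city

Groups:
  Dublin: 4 people, avg salary = 308000/4 = $77000
  New York: 2 people, avg salary = 201000/2 = $100500
  Paris: 4 people, avg salary = 384000/4 = $96000

Highest average salary: New York ($100500)

New York ($100500)


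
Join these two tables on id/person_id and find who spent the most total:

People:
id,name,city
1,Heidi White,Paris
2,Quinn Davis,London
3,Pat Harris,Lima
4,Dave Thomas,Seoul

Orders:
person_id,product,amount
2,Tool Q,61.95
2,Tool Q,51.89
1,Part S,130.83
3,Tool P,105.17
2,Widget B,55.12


Join on: people.id = orders.person_id

Joined rows:
  Quinn Davis (London) bought Tool Q for $61.95
  Quinn Davis (London) bought Tool Q for $51.89
  Heidi White (Paris) bought Part S for $130.83
  Pat Harris (Lima) bought Tool P for $105.17
  Quinn Davis (London) bought Widget B for $55.12

Total per person:
  Quinn Davis: $168.96
  Heidi White: $130.83
  Pat Harris: $105.17

Top spender: Quinn Davis ($168.96)

Quinn Davis ($168.96)


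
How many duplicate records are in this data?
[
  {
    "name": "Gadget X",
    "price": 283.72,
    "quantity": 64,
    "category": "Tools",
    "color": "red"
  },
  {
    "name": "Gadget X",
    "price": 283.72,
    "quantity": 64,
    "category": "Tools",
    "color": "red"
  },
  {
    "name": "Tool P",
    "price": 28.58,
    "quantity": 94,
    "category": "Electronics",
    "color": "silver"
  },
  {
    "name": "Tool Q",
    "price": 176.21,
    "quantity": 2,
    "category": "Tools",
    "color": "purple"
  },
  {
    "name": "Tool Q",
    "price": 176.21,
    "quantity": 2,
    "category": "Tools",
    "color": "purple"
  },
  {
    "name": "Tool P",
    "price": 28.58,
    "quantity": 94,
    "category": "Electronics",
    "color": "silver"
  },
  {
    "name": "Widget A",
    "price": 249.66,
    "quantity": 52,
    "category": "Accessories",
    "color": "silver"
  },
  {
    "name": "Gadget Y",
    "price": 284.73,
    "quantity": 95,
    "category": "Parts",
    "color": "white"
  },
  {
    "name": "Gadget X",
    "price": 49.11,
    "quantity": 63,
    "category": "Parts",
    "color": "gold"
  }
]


Checking 9 records for duplicates:

  Row 1: Gadget X ($283.72, qty 64)
  Row 2: Gadget X ($283.72, qty 64) <-- DUPLICATE
  Row 3: Tool P ($28.58, qty 94)
  Row 4: Tool Q ($176.21, qty 2)
  Row 5: Tool Q ($176.21, qty 2) <-- DUPLICATE
  Row 6: Tool P ($28.58, qty 94) <-- DUPLICATE
  Row 7: Widget A ($249.66, qty 52)
  Row 8: Gadget Y ($284.73, qty 95)
  Row 9: Gadget X ($49.11, qty 63)

Duplicates found: 3
Unique records: 6

3 duplicates, 6 unique


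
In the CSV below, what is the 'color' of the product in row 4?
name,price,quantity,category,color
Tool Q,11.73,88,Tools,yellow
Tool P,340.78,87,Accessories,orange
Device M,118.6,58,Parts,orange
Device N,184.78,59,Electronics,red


Query: Row 4 ('Device N'), column 'color'
Value: red

red


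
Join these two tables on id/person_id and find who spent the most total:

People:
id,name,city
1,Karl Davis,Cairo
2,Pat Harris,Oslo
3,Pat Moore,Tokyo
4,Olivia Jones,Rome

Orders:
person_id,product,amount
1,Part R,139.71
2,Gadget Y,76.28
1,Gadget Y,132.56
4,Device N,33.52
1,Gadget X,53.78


Join on: people.id = orders.person_id

Joined rows:
  Karl Davis (Cairo) bought Part R for $139.71
  Pat Harris (Oslo) bought Gadget Y for $76.28
  Karl Davis (Cairo) bought Gadget Y for $132.56
  Olivia Jones (Rome) bought Device N for $33.52
  Karl Davis (Cairo) bought Gadget X for $53.78

Total per person:
  Karl Davis: $326.05
  Pat Harris: $76.28
  Olivia Jones: $33.52

Top spender: Karl Davis ($326.05)

Karl Davis ($326.05)


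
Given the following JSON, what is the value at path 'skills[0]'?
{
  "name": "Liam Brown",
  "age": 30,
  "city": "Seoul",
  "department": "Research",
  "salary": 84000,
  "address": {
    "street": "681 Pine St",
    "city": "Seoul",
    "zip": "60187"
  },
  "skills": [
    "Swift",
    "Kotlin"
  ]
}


Query: skills[0]
Path: skills -> first element
Value: Swift

Swift


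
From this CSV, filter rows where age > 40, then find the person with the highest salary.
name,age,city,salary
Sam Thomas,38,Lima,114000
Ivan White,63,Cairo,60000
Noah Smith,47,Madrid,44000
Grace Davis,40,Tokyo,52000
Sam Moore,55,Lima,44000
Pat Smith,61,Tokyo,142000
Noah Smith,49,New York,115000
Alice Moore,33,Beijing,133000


Filter: age > 40
Sort by: salary (descending)

Filtered records (5):
  Pat Smith, age 61, salary $142000
  Noah Smith, age 49, salary $115000
  Ivan White, age 63, salary $60000
  Noah Smith, age 47, salary $44000
  Sam Moore, age 55, salary $44000

Highest salary: Pat Smith ($142000)

Pat Smith


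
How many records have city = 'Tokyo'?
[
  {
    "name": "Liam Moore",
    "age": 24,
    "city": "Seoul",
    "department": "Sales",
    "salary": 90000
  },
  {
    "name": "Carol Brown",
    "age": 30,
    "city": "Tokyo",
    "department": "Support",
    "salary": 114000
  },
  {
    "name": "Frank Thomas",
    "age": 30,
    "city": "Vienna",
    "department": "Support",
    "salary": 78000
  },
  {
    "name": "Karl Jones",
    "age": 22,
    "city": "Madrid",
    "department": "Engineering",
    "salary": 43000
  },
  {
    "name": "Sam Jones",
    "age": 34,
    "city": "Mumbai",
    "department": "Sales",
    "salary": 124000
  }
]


Data: 5 records
Condition: city = 'Tokyo'

Checking each record:
  Liam Moore: Seoul
  Carol Brown: Tokyo MATCH
  Frank Thomas: Vienna
  Karl Jones: Madrid
  Sam Jones: Mumbai

Count: 1

1


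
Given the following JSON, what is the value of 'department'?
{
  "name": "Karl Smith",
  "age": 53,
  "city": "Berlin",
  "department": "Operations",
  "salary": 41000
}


Looking up field 'department'
Value: Operations

Operations


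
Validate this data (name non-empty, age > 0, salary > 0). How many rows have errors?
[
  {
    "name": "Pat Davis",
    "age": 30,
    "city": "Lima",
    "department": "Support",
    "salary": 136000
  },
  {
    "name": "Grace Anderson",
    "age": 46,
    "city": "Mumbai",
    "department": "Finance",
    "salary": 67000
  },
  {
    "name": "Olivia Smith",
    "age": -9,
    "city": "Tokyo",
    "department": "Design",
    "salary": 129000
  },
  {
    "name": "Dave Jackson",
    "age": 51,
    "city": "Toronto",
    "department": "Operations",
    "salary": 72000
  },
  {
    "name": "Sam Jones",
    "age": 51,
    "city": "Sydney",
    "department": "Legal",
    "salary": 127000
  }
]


Validating 5 records:
Rules: name non-empty, age > 0, salary > 0

  Row 1 (Pat Davis): OK
  Row 2 (Grace Anderson): OK
  Row 3 (Olivia Smith): negative age: -9
  Row 4 (Dave Jackson): OK
  Row 5 (Sam Jones): OK

Total errors: 1

1 errors


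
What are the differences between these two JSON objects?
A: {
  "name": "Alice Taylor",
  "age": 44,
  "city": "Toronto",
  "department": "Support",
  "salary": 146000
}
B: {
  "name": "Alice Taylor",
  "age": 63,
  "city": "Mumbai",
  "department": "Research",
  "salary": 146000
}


Comparing each field (in key order):
  name: same
  age: DIFFERENT
  city: DIFFERENT
  department: DIFFERENT
  salary: same
Differences:
  age: 44 -> 63
  city: Toronto -> Mumbai
  department: Support -> Research

3 field(s) changed

3 changes: age, city, department


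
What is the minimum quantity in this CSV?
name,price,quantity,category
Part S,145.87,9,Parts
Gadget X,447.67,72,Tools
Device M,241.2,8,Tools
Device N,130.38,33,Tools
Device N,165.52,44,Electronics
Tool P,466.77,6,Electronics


Computing minimum quantity:
Values: [9, 72, 8, 33, 44, 6]
Min = 6

6


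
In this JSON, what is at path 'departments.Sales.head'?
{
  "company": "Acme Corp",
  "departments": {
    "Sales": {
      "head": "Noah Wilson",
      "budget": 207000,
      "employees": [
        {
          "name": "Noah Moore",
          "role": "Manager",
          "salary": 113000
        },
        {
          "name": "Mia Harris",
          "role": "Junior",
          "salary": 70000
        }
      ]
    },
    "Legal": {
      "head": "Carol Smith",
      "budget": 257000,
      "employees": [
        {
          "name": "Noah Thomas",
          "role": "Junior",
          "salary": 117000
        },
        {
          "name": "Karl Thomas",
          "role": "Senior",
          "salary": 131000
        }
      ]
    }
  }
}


Path: departments.Sales.head

Navigate:
  -> departments
  -> Sales
  -> head = 'Noah Wilson'

Noah Wilson


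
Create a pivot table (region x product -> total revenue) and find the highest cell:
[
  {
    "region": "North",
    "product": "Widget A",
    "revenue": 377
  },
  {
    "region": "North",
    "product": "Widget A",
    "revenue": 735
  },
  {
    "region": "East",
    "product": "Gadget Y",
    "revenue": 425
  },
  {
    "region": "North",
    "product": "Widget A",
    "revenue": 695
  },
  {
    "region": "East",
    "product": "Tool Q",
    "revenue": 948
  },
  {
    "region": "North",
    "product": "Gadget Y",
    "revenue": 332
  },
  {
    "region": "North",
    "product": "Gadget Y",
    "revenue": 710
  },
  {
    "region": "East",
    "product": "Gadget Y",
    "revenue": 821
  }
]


Pivot: region (rows) x product (columns) -> total revenue

     Gadget Y      Tool Q        Widget A    
East          1246           948             0  
North         1042             0          1807  

Highest: North / Widget A = $1807

North / Widget A = $1807


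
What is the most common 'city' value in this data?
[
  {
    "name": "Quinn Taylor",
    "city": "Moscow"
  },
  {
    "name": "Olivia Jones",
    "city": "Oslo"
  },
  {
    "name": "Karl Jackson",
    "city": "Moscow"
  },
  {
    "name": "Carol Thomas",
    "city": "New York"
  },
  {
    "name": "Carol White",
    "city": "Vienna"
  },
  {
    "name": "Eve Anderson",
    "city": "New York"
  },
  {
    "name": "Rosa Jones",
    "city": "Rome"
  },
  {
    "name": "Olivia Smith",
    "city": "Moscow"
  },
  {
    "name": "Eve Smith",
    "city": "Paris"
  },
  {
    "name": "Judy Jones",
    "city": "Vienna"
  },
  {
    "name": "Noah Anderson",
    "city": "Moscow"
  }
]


Counting 'city' values across 11 records:

  Moscow: 4 ####
  New York: 2 ##
  Vienna: 2 ##
  Oslo: 1 #
  Rome: 1 #
  Paris: 1 #

Most common: Moscow (4 times)

Moscow (4 times)


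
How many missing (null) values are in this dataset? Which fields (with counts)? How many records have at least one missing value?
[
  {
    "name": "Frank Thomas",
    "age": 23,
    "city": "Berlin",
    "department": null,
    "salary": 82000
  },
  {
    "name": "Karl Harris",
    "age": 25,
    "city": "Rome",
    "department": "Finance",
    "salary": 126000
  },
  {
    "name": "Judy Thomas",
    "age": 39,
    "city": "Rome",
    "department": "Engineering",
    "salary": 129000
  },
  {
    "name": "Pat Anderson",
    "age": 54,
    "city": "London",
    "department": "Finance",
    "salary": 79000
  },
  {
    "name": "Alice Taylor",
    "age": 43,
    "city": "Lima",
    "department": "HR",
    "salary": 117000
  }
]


Checking for missing (null) values in 5 records:

  Frank Thomas: department
  Karl Harris: complete
  Judy Thomas: complete
  Pat Anderson: complete
  Alice Taylor: complete

Per field:
  name: 0 missing
  age: 0 missing
  city: 0 missing
  department: 1 missing
  salary: 0 missing

Total missing values: 1
Records with any missing: 1

1 missing values (department: 1); 1 incomplete records


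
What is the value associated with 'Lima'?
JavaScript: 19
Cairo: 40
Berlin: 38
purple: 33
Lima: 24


Looking up key 'Lima'
Value: 24

24


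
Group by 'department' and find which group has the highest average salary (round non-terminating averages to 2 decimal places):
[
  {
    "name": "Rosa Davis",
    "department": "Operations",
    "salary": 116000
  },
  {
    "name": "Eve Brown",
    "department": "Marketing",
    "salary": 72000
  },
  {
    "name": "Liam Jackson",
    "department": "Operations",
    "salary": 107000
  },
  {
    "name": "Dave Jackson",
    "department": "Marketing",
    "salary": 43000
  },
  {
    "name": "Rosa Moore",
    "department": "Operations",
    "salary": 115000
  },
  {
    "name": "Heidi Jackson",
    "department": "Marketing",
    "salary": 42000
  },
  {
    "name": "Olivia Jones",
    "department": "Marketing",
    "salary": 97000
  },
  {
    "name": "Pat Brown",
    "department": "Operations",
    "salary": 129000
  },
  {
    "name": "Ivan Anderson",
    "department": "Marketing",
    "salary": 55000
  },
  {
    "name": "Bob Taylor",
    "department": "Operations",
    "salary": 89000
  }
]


Group by: department

Groups:
  Marketing: 5 people, avg salary = 309000/5 = $61800
  Operations: 5 people, avg salary = 556000/5 = $111200

Highest average salary: Operations ($111200)

Operations ($111200)


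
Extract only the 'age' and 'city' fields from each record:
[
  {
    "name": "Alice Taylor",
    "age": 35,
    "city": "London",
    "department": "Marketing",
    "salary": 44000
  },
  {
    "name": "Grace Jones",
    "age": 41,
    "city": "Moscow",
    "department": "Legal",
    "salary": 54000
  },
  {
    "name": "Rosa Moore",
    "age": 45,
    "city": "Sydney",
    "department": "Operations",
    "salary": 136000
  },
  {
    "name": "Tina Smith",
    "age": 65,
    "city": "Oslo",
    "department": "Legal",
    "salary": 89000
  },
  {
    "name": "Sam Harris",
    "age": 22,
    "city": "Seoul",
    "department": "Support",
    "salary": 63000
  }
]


Original: 5 records with fields: name, age, city, department, salary
Keep: ['age', 'city']
Drop: ['name', 'department', 'salary']
Result: 5 records, 2 fields each

[
  {
    "age": 35,
    "city": "London"
  },
  {
    "age": 41,
    "city": "Moscow"
  },
  {
    "age": 45,
    "city": "Sydney"
  },
  {
    "age": 65,
    "city": "Oslo"
  },
  {
    "age": 22,
    "city": "Seoul"
  }
]


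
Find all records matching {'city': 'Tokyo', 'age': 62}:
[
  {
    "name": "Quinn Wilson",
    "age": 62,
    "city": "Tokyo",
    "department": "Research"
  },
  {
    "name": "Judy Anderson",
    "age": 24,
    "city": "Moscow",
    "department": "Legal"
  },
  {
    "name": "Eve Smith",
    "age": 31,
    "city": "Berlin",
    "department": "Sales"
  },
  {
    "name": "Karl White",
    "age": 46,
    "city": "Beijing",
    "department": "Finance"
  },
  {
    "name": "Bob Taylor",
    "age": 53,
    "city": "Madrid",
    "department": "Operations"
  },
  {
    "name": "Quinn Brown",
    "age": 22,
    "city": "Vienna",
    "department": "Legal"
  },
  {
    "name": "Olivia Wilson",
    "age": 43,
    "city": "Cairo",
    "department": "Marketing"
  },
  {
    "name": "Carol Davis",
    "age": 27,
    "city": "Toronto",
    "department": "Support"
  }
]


Search criteria: {'city': 'Tokyo', 'age': 62}

Checking 8 records:
  Quinn Wilson: {city: Tokyo, age: 62} <-- MATCH
  Judy Anderson: {city: Moscow, age: 24}
  Eve Smith: {city: Berlin, age: 31}
  Karl White: {city: Beijing, age: 46}
  Bob Taylor: {city: Madrid, age: 53}
  Quinn Brown: {city: Vienna, age: 22}
  Olivia Wilson: {city: Cairo, age: 43}
  Carol Davis: {city: Toronto, age: 27}

Matches: ["Quinn Wilson"]

["Quinn Wilson"]


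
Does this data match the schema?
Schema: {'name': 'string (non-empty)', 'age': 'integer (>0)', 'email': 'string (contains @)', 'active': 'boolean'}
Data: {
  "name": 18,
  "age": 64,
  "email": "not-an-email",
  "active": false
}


Validating each field against schema:
  name: FAIL (18 is not a string)
  age: OK (positive integer)
  email: FAIL ("not-an-email" does not contain @)
  active: OK (boolean)

Result: INVALID (2 errors: name, email)

INVALID (2 errors: name, email)


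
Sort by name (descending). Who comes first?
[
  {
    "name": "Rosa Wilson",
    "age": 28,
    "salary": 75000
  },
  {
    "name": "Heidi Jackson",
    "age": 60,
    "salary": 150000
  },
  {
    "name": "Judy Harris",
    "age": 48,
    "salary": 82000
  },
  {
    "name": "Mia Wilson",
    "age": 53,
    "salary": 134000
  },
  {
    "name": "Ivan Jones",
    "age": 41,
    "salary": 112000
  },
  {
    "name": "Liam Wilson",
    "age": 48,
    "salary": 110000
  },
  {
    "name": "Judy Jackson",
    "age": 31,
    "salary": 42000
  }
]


Sort by: name (descending)

Sorted order:
  1. Rosa Wilson (name = Rosa Wilson)
  2. Mia Wilson (name = Mia Wilson)
  3. Liam Wilson (name = Liam Wilson)
  4. Judy Jackson (name = Judy Jackson)
  5. Judy Harris (name = Judy Harris)
  6. Ivan Jones (name = Ivan Jones)
  7. Heidi Jackson (name = Heidi Jackson)

First: Rosa Wilson

Rosa Wilson


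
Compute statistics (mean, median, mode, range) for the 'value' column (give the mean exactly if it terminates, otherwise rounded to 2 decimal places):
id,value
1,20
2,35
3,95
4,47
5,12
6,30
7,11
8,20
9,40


Data: [20, 35, 95, 47, 12, 30, 11, 20, 40]
Count: 9
Sum: 310
Mean: 310/9 ≈ 34.44 (rounded to 2 decimal places)
Sorted: [11, 12, 20, 20, 30, 35, 40, 47, 95]
Median: 30.0
Mode: 20 (2 times)
Range: 95 - 11 = 84
Min: 11, Max: 95

mean≈34.44, median=30.0, mode=20, range=84


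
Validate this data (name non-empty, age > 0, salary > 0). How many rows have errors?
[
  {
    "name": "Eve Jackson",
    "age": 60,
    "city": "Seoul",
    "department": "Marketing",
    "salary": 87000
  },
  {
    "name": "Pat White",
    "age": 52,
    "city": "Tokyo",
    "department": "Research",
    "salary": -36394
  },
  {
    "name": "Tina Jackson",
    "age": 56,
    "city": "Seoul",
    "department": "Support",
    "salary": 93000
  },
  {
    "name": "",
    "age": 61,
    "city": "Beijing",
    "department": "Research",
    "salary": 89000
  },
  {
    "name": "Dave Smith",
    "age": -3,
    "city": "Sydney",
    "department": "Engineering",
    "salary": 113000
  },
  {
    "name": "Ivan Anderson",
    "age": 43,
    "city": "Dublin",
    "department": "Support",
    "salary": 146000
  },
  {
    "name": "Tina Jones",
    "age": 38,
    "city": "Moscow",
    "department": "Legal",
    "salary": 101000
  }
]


Validating 7 records:
Rules: name non-empty, age > 0, salary > 0

  Row 1 (Eve Jackson): OK
  Row 2 (Pat White): negative salary: -36394
  Row 3 (Tina Jackson): OK
  Row 4 (???): empty name
  Row 5 (Dave Smith): negative age: -3
  Row 6 (Ivan Anderson): OK
  Row 7 (Tina Jones): OK

Total errors: 3

3 errors


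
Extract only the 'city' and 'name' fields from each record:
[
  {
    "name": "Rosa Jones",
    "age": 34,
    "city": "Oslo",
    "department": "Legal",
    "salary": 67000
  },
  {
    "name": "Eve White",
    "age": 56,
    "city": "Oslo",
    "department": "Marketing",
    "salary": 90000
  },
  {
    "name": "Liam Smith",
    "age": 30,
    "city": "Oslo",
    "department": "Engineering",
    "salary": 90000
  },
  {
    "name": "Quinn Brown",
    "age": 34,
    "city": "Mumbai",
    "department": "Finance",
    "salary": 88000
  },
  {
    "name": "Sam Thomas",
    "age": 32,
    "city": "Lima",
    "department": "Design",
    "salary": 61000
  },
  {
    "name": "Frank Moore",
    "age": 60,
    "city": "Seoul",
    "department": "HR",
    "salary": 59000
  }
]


Original: 6 records with fields: name, age, city, department, salary
Keep: ['city', 'name']
Drop: ['age', 'department', 'salary']
Result: 6 records, 2 fields each

[
  {
    "city": "Oslo",
    "name": "Rosa Jones"
  },
  {
    "city": "Oslo",
    "name": "Eve White"
  },
  {
    "city": "Oslo",
    "name": "Liam Smith"
  },
  {
    "city": "Mumbai",
    "name": "Quinn Brown"
  },
  {
    "city": "Lima",
    "name": "Sam Thomas"
  },
  {
    "city": "Seoul",
    "name": "Frank Moore"
  }
]


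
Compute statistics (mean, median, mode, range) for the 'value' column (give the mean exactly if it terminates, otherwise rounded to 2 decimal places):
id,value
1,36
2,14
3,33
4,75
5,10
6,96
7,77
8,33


Data: [36, 14, 33, 75, 10, 96, 77, 33]
Count: 8
Sum: 374
Mean: 374/8 = 46.75
Sorted: [10, 14, 33, 33, 36, 75, 77, 96]
Median: 34.5
Mode: 33 (2 times)
Range: 96 - 10 = 86
Min: 10, Max: 96

mean=46.75, median=34.5, mode=33, range=86


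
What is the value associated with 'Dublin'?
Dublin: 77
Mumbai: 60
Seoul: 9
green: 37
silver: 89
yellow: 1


Looking up key 'Dublin'
Value: 77

77


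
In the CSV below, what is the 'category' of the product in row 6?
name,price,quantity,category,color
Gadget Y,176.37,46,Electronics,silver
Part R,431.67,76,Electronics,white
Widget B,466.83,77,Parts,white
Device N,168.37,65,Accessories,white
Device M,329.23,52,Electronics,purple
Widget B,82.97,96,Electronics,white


Query: Row 6 ('Widget B'), column 'category'
Value: Electronics

Electronics


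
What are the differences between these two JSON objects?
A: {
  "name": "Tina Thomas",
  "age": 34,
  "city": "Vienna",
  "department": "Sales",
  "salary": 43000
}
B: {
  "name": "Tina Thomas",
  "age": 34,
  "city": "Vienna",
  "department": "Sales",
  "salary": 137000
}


Comparing each field (in key order):
  name: same
  age: same
  city: same
  department: same
  salary: DIFFERENT
Differences:
  salary: 43000 -> 137000

1 field(s) changed

1 change: salary


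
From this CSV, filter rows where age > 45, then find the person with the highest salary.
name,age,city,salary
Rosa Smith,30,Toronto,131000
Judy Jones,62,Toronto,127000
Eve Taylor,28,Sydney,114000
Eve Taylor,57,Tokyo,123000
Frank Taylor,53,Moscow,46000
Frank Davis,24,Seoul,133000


Filter: age > 45
Sort by: salary (descending)

Filtered records (3):
  Judy Jones, age 62, salary $127000
  Eve Taylor, age 57, salary $123000
  Frank Taylor, age 53, salary $46000

Highest salary: Judy Jones ($127000)

Judy Jones


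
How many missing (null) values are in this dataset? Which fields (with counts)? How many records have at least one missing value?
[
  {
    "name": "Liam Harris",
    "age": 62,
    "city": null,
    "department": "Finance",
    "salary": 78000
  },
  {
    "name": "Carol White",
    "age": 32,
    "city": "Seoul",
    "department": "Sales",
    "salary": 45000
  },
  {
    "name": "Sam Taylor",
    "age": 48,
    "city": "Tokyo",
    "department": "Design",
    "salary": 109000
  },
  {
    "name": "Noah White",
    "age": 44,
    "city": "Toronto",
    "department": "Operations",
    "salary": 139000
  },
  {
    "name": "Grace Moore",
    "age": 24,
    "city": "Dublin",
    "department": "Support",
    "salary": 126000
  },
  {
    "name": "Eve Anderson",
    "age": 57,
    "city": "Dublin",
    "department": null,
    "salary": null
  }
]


Checking for missing (null) values in 6 records:

  Liam Harris: city
  Carol White: complete
  Sam Taylor: complete
  Noah White: complete
  Grace Moore: complete
  Eve Anderson: department, salary

Per field:
  name: 0 missing
  age: 0 missing
  city: 1 missing
  department: 1 missing
  salary: 1 missing

Total missing values: 3
Records with any missing: 2

3 missing values (city: 1, department: 1, salary: 1); 2 incomplete records


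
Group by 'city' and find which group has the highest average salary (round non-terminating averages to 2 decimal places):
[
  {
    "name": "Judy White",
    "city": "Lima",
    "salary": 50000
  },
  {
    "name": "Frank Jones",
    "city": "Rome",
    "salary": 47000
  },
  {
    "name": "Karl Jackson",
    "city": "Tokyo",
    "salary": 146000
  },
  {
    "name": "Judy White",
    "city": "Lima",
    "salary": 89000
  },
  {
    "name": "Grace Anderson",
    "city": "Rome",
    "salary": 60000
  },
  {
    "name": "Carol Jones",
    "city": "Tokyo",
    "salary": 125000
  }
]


Group by: city

Groups:
  Lima: 2 people, avg salary = 139000/2 = $69500
  Rome: 2 people, avg salary = 107000/2 = $53500
  Tokyo: 2 people, avg salary = 271000/2 = $135500

Highest average salary: Tokyo ($135500)

Tokyo ($135500)


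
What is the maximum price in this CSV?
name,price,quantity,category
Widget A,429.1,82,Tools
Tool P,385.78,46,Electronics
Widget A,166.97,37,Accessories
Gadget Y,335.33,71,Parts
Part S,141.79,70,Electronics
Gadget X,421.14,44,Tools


Computing maximum price:
Values: [429.1, 385.78, 166.97, 335.33, 141.79, 421.14]
Max = 429.1

429.1


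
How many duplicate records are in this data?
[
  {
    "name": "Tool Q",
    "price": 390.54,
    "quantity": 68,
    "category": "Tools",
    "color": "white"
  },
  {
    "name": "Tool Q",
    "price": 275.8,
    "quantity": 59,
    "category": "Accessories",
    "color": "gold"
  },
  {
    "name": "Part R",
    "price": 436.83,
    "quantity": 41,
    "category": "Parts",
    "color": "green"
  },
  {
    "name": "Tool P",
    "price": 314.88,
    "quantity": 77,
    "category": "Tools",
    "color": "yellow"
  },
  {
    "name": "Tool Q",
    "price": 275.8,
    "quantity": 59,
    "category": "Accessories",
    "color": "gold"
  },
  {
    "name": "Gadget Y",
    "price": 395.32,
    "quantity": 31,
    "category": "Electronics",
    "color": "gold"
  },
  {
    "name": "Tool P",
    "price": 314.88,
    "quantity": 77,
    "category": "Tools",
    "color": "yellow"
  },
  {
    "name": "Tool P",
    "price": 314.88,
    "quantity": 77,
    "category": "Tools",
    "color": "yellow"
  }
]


Checking 8 records for duplicates:

  Row 1: Tool Q ($390.54, qty 68)
  Row 2: Tool Q ($275.8, qty 59)
  Row 3: Part R ($436.83, qty 41)
  Row 4: Tool P ($314.88, qty 77)
  Row 5: Tool Q ($275.8, qty 59) <-- DUPLICATE
  Row 6: Gadget Y ($395.32, qty 31)
  Row 7: Tool P ($314.88, qty 77) <-- DUPLICATE
  Row 8: Tool P ($314.88, qty 77) <-- DUPLICATE

Duplicates found: 3
Unique records: 5

3 duplicates, 5 unique


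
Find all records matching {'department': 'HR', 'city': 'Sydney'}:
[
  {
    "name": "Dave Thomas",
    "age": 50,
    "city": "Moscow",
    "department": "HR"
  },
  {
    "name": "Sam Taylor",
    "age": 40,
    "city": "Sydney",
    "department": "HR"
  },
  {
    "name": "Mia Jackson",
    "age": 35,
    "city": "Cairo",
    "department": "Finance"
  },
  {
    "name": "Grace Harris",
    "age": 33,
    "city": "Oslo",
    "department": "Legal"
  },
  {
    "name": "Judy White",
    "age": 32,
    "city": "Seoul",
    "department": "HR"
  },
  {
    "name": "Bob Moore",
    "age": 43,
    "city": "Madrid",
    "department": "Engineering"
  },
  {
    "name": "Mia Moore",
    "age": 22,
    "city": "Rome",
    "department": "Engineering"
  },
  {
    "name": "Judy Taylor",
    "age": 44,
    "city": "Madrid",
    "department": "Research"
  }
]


Search criteria: {'department': 'HR', 'city': 'Sydney'}

Checking 8 records:
  Dave Thomas: {department: HR, city: Moscow}
  Sam Taylor: {department: HR, city: Sydney} <-- MATCH
  Mia Jackson: {department: Finance, city: Cairo}
  Grace Harris: {department: Legal, city: Oslo}
  Judy White: {department: HR, city: Seoul}
  Bob Moore: {department: Engineering, city: Madrid}
  Mia Moore: {department: Engineering, city: Rome}
  Judy Taylor: {department: Research, city: Madrid}

Matches: ["Sam Taylor"]

["Sam Taylor"]


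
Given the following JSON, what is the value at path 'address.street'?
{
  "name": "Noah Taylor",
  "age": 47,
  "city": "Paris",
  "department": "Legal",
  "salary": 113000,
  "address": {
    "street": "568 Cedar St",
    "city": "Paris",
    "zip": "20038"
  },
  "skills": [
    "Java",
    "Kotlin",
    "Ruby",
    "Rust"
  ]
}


Query: address.street
Path: address -> street
Value: 568 Cedar St

568 Cedar St


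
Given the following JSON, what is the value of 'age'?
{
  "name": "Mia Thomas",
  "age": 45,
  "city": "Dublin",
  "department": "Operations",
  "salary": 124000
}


Looking up field 'age'
Value: 45

45


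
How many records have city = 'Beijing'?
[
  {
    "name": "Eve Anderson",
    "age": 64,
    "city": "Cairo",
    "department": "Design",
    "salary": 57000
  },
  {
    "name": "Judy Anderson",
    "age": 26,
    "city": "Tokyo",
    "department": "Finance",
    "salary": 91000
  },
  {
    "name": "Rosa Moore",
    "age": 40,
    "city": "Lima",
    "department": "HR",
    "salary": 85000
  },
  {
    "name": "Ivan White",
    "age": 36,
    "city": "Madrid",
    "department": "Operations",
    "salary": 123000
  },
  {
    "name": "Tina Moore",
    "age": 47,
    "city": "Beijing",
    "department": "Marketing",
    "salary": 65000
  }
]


Data: 5 records
Condition: city = 'Beijing'

Checking each record:
  Eve Anderson: Cairo
  Judy Anderson: Tokyo
  Rosa Moore: Lima
  Ivan White: Madrid
  Tina Moore: Beijing MATCH

Count: 1

1


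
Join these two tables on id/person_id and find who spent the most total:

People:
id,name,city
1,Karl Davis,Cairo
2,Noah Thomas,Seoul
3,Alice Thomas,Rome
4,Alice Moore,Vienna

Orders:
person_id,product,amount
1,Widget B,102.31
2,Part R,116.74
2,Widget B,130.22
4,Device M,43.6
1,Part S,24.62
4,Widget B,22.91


Join on: people.id = orders.person_id

Joined rows:
  Karl Davis (Cairo) bought Widget B for $102.31
  Noah Thomas (Seoul) bought Part R for $116.74
  Noah Thomas (Seoul) bought Widget B for $130.22
  Alice Moore (Vienna) bought Device M for $43.6
  Karl Davis (Cairo) bought Part S for $24.62
  Alice Moore (Vienna) bought Widget B for $22.91

Total per person:
  Noah Thomas: $246.96
  Karl Davis: $126.93
  Alice Moore: $66.51

Top spender: Noah Thomas ($246.96)

Noah Thomas ($246.96)


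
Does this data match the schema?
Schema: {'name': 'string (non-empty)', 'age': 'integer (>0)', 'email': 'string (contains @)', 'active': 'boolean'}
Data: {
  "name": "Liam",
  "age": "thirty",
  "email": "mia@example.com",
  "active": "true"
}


Validating each field against schema:
  name: OK (non-empty string)
  age: FAIL ("thirty" is not an integer)
  email: OK (string with @)
  active: FAIL ("true" is not a boolean)

Result: INVALID (2 errors: age, active)

INVALID (2 errors: age, active)


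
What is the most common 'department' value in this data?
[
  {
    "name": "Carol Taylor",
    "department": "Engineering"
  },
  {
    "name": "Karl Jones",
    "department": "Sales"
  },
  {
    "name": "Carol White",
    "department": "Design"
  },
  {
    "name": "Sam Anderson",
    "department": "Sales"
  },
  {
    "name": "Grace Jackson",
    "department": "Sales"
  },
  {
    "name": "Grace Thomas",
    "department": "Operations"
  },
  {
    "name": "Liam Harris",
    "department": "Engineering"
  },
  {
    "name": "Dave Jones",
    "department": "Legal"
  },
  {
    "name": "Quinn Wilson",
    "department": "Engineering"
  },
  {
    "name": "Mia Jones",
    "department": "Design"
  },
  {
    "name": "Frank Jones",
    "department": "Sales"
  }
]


Counting 'department' values across 11 records:

  Sales: 4 ####
  Engineering: 3 ###
  Design: 2 ##
  Operations: 1 #
  Legal: 1 #

Most common: Sales (4 times)

Sales (4 times)


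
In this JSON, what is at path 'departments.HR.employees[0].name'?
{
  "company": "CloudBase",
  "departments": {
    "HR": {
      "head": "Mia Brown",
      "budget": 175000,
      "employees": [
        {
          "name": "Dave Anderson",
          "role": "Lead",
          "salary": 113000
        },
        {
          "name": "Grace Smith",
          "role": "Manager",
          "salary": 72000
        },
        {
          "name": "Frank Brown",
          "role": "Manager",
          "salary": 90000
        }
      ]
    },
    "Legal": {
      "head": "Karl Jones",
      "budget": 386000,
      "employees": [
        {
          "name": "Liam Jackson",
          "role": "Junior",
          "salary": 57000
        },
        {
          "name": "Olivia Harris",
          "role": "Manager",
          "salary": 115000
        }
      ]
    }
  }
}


Path: departments.HR.employees[0].name

Navigate:
  -> departments
  -> HR
  -> employees[0].name = 'Dave Anderson'

Dave Anderson


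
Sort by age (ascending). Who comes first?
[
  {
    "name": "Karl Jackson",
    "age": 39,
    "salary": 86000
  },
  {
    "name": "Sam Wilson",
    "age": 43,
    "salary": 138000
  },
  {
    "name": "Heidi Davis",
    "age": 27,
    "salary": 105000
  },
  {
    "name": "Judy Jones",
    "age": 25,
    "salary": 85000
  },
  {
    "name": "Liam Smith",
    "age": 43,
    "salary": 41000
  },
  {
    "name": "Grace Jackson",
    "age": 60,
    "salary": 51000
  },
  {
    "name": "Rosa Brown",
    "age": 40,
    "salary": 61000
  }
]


Sort by: age (ascending)

Sorted order:
  1. Judy Jones (age = 25)
  2. Heidi Davis (age = 27)
  3. Karl Jackson (age = 39)
  4. Rosa Brown (age = 40)
  5. Sam Wilson (age = 43)
  6. Liam Smith (age = 43)
  7. Grace Jackson (age = 60)

First: Judy Jones

Judy Jones


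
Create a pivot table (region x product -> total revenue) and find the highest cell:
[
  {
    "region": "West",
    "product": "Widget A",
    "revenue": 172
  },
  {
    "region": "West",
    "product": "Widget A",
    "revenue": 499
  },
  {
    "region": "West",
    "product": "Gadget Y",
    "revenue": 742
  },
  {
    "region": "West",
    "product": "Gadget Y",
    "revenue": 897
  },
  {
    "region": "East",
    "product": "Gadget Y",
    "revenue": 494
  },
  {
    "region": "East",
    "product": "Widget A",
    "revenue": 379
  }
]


Pivot: region (rows) x product (columns) -> total revenue

     Gadget Y      Widget A    
East           494           379  
West          1639           671  

Highest: West / Gadget Y = $1639

West / Gadget Y = $1639
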